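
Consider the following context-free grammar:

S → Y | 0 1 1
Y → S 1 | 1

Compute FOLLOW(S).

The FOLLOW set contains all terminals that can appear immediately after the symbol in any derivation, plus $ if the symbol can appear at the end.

We compute FOLLOW(S) using the standard algorithm.
FOLLOW(S) starts with {$}.
FIRST(S) = {0, 1}
FIRST(Y) = {0, 1}
FOLLOW(S) = {$, 1}
FOLLOW(Y) = {$, 1}
Therefore, FOLLOW(S) = {$, 1}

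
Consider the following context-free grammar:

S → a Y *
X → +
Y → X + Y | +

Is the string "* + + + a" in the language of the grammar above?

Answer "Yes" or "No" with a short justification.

No - no valid derivation exists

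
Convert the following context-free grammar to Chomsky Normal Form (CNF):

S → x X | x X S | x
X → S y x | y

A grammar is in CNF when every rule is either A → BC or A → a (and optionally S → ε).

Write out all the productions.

TX → x; S → x; TY → y; X → y; S → TX X; S → TX X0; X0 → X S; X → S X1; X1 → TY TX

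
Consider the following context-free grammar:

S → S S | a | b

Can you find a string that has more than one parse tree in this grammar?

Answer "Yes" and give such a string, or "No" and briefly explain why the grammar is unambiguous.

Yes - the string 'b b a b a b' has two distinct parse trees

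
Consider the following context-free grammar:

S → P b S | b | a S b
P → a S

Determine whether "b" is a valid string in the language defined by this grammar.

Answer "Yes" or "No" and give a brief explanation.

Yes - a valid derivation exists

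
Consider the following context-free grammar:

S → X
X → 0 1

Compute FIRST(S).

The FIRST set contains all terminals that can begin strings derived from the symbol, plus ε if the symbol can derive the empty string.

We compute FIRST(S) using the standard algorithm.
FIRST(S) = {0}
FIRST(X) = {0}
Therefore, FIRST(S) = {0}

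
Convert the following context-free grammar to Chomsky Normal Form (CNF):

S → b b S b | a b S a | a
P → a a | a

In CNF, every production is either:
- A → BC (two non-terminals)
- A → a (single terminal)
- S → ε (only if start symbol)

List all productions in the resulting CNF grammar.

TB → b; TA → a; S → a; P → a; S → TB X0; X0 → TB X1; X1 → S TB; S → TA X2; X2 → TB X3; X3 → S TA; P → TA TA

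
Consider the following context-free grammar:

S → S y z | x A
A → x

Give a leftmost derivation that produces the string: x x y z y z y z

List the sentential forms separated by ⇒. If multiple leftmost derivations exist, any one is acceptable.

S ⇒ S y z ⇒ S y z y z ⇒ S y z y z y z ⇒ x A y z y z y z ⇒ x x y z y z y z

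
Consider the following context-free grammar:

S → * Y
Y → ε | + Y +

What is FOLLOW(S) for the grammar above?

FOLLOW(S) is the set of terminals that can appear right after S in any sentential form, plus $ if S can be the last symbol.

We compute FOLLOW(S) using the standard algorithm.
FOLLOW(S) starts with {$}.
FIRST(S) = {*}
FIRST(Y) = {+, ε}
FOLLOW(S) = {$}
FOLLOW(Y) = {$, +}
Therefore, FOLLOW(S) = {$}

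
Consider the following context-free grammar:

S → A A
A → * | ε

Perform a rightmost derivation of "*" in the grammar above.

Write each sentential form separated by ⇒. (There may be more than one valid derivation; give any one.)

S ⇒ A A ⇒ A * ⇒ *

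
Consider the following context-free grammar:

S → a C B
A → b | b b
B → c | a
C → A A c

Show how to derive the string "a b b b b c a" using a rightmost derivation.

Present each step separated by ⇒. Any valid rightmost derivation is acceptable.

S ⇒ a C B ⇒ a C a ⇒ a A A c a ⇒ a A b b c a ⇒ a b b b b c a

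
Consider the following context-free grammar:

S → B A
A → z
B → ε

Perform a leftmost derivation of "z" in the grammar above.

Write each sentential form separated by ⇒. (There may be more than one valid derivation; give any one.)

S ⇒ B A ⇒ A ⇒ z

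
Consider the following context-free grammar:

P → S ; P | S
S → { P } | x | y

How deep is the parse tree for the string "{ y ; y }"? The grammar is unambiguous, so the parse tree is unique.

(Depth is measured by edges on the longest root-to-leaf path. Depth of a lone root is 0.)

5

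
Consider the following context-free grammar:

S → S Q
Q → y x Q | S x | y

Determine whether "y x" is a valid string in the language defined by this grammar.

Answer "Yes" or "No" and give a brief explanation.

No - no valid derivation exists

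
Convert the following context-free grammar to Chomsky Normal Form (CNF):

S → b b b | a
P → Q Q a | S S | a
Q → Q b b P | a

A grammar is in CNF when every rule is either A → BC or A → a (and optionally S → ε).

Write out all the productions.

TB → b; S → a; TA → a; P → a; Q → a; S → TB X0; X0 → TB TB; P → Q X1; X1 → Q TA; P → S S; Q → Q X2; X2 → TB X3; X3 → TB P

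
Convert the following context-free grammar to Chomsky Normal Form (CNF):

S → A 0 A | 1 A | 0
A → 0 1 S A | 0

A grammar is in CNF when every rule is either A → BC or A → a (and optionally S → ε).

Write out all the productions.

T0 → 0; T1 → 1; S → 0; A → 0; S → A X0; X0 → T0 A; S → T1 A; A → T0 X1; X1 → T1 X2; X2 → S A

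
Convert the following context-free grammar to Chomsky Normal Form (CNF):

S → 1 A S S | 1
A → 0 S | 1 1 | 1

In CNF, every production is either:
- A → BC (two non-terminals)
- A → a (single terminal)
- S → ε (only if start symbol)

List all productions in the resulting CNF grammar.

T1 → 1; S → 1; T0 → 0; A → 1; S → T1 X0; X0 → A X1; X1 → S S; A → T0 S; A → T1 T1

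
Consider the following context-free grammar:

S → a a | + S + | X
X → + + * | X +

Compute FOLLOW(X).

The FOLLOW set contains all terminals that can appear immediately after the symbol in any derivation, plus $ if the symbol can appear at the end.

We compute FOLLOW(X) using the standard algorithm.
FOLLOW(S) starts with {$}.
FIRST(S) = {+, a}
FIRST(X) = {+}
FOLLOW(S) = {$, +}
FOLLOW(X) = {$, +}
Therefore, FOLLOW(X) = {$, +}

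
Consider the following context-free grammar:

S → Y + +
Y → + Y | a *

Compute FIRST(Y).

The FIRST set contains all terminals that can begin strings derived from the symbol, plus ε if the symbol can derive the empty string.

We compute FIRST(Y) using the standard algorithm.
FIRST(S) = {+, a}
FIRST(Y) = {+, a}
Therefore, FIRST(Y) = {+, a}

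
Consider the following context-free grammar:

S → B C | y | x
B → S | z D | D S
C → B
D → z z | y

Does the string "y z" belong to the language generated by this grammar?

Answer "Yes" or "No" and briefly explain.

No - no valid derivation exists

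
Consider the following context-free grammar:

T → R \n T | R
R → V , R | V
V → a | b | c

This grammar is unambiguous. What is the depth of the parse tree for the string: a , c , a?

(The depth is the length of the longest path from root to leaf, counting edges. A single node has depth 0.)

5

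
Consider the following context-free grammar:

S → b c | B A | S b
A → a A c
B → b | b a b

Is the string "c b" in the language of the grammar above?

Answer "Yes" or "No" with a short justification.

No - no valid derivation exists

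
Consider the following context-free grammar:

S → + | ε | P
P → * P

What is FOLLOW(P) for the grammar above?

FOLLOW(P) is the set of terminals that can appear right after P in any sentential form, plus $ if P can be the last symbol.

We compute FOLLOW(P) using the standard algorithm.
FOLLOW(S) starts with {$}.
FIRST(P) = {*}
FIRST(S) = {*, +, ε}
FOLLOW(P) = {$}
FOLLOW(S) = {$}
Therefore, FOLLOW(P) = {$}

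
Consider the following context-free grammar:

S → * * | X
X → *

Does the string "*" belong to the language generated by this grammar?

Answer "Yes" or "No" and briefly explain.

Yes - a valid derivation exists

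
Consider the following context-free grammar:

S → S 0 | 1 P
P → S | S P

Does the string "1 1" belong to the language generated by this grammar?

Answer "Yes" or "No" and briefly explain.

No - no valid derivation exists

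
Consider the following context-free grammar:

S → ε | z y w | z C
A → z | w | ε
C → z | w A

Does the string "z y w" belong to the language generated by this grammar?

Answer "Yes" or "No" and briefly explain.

Yes - a valid derivation exists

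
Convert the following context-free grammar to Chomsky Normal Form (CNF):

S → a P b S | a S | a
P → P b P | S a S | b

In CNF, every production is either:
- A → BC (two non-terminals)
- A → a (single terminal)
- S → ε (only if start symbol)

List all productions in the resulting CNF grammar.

TA → a; TB → b; S → a; P → b; S → TA X0; X0 → P X1; X1 → TB S; S → TA S; P → P X2; X2 → TB P; P → S X3; X3 → TA S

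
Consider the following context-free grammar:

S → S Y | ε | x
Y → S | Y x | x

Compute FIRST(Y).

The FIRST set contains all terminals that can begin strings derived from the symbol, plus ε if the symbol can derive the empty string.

We compute FIRST(Y) using the standard algorithm.
FIRST(S) = {x, ε}
FIRST(Y) = {x, ε}
Therefore, FIRST(Y) = {x, ε}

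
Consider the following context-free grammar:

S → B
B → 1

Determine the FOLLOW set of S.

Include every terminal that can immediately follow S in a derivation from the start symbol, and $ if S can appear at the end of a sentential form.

We compute FOLLOW(S) using the standard algorithm.
FOLLOW(S) starts with {$}.
FIRST(B) = {1}
FIRST(S) = {1}
FOLLOW(B) = {$}
FOLLOW(S) = {$}
Therefore, FOLLOW(S) = {$}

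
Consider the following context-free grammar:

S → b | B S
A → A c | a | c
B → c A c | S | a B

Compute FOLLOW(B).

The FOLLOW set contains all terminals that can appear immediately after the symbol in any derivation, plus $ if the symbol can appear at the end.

We compute FOLLOW(B) using the standard algorithm.
FOLLOW(S) starts with {$}.
FIRST(A) = {a, c}
FIRST(B) = {a, b, c}
FIRST(S) = {a, b, c}
FOLLOW(A) = {c}
FOLLOW(B) = {a, b, c}
FOLLOW(S) = {$, a, b, c}
Therefore, FOLLOW(B) = {a, b, c}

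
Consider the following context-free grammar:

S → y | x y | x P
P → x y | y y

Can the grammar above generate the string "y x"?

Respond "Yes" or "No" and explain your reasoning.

No - no valid derivation exists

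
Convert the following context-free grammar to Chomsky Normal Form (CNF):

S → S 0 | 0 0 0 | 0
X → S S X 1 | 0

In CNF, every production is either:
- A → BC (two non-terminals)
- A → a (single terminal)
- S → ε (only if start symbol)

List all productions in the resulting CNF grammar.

T0 → 0; S → 0; T1 → 1; X → 0; S → S T0; S → T0 X0; X0 → T0 T0; X → S X1; X1 → S X2; X2 → X T1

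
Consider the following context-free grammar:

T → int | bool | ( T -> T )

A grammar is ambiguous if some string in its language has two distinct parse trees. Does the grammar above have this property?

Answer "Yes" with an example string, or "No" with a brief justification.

No - the grammar is unambiguous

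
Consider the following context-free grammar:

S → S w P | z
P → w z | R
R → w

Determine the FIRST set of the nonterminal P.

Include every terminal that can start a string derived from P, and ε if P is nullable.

We compute FIRST(P) using the standard algorithm.
FIRST(P) = {w}
FIRST(R) = {w}
FIRST(S) = {z}
Therefore, FIRST(P) = {w}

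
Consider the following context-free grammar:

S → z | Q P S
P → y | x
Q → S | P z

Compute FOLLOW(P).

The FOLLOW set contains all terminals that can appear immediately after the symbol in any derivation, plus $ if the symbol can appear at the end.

We compute FOLLOW(P) using the standard algorithm.
FOLLOW(S) starts with {$}.
FIRST(P) = {x, y}
FIRST(Q) = {x, y, z}
FIRST(S) = {x, y, z}
FOLLOW(P) = {x, y, z}
FOLLOW(Q) = {x, y}
FOLLOW(S) = {$, x, y}
Therefore, FOLLOW(P) = {x, y, z}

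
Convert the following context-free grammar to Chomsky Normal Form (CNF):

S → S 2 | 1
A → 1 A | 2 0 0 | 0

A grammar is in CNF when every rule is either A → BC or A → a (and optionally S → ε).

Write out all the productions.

T2 → 2; S → 1; T1 → 1; T0 → 0; A → 0; S → S T2; A → T1 A; A → T2 X0; X0 → T0 T0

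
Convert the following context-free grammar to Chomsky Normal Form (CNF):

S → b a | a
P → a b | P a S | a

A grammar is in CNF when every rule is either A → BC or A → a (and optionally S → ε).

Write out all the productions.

TB → b; TA → a; S → a; P → a; S → TB TA; P → TA TB; P → P X0; X0 → TA S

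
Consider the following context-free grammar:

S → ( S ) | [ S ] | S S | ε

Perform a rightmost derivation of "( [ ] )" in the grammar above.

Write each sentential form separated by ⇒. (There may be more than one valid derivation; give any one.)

S ⇒ ( S ) ⇒ ( [ S ] ) ⇒ ( [ ] )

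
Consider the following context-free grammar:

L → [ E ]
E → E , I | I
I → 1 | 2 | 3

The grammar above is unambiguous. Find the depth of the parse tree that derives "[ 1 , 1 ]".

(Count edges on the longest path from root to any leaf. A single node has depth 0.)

4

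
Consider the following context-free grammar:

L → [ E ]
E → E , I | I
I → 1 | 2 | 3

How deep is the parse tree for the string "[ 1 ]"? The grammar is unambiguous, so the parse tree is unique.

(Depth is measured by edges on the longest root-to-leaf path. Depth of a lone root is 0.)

3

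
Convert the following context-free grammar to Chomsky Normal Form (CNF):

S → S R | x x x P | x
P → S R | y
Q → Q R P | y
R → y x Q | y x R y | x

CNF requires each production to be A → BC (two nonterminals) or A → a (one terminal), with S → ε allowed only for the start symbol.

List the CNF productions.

TX → x; S → x; P → y; Q → y; TY → y; R → x; S → S R; S → TX X0; X0 → TX X1; X1 → TX P; P → S R; Q → Q X2; X2 → R P; R → TY X3; X3 → TX Q; R → TY X4; X4 → TX X5; X5 → R TY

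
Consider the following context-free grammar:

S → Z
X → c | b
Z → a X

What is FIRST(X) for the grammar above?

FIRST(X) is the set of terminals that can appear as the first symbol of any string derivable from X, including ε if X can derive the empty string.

We compute FIRST(X) using the standard algorithm.
FIRST(S) = {a}
FIRST(X) = {b, c}
FIRST(Z) = {a}
Therefore, FIRST(X) = {b, c}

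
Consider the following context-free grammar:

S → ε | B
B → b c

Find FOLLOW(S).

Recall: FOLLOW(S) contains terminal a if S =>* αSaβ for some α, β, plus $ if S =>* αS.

We compute FOLLOW(S) using the standard algorithm.
FOLLOW(S) starts with {$}.
FIRST(B) = {b}
FIRST(S) = {b, ε}
FOLLOW(B) = {$}
FOLLOW(S) = {$}
Therefore, FOLLOW(S) = {$}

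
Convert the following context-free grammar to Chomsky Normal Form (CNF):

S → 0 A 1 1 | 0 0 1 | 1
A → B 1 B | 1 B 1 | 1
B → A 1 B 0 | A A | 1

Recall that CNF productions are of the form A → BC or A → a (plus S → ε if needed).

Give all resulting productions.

T0 → 0; T1 → 1; S → 1; A → 1; B → 1; S → T0 X0; X0 → A X1; X1 → T1 T1; S → T0 X2; X2 → T0 T1; A → B X3; X3 → T1 B; A → T1 X4; X4 → B T1; B → A X5; X5 → T1 X6; X6 → B T0; B → A A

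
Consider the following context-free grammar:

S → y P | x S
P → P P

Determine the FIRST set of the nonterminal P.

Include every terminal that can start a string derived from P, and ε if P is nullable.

We compute FIRST(P) using the standard algorithm.
FIRST(P) = {}
FIRST(S) = {x, y}
Therefore, FIRST(P) = {}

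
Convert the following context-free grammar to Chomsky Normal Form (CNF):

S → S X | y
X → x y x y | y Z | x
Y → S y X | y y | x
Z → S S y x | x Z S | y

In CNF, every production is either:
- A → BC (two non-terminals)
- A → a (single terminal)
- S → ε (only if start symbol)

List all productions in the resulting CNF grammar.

S → y; TX → x; TY → y; X → x; Y → x; Z → y; S → S X; X → TX X0; X0 → TY X1; X1 → TX TY; X → TY Z; Y → S X2; X2 → TY X; Y → TY TY; Z → S X3; X3 → S X4; X4 → TY TX; Z → TX X5; X5 → Z S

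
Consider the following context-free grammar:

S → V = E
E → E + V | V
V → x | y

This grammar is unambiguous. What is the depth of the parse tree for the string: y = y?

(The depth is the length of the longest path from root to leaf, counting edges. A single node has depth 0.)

3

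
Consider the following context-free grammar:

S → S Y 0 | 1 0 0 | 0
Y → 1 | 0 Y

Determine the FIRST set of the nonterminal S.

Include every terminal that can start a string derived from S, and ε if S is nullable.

We compute FIRST(S) using the standard algorithm.
FIRST(S) = {0, 1}
FIRST(Y) = {0, 1}
Therefore, FIRST(S) = {0, 1}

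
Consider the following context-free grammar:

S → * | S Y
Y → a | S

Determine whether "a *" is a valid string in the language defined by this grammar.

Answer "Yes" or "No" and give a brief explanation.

No - no valid derivation exists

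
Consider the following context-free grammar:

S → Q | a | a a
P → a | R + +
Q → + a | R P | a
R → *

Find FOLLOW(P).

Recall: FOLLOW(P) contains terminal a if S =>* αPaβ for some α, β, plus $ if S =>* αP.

We compute FOLLOW(P) using the standard algorithm.
FOLLOW(S) starts with {$}.
FIRST(P) = {*, a}
FIRST(Q) = {*, +, a}
FIRST(R) = {*}
FIRST(S) = {*, +, a}
FOLLOW(P) = {$}
FOLLOW(Q) = {$}
FOLLOW(R) = {*, +, a}
FOLLOW(S) = {$}
Therefore, FOLLOW(P) = {$}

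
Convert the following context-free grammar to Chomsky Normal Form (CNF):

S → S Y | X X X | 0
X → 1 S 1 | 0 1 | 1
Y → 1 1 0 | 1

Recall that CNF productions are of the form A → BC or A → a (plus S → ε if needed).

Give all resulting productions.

S → 0; T1 → 1; T0 → 0; X → 1; Y → 1; S → S Y; S → X X0; X0 → X X; X → T1 X1; X1 → S T1; X → T0 T1; Y → T1 X2; X2 → T1 T0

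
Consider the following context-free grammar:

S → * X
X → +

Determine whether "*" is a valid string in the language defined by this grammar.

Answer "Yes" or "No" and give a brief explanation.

No - no valid derivation exists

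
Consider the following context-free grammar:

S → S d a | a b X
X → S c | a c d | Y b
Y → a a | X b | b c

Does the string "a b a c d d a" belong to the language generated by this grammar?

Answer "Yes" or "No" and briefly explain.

Yes - a valid derivation exists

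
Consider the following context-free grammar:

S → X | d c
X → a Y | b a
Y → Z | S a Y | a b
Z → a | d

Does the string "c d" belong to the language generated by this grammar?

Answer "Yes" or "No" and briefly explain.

No - no valid derivation exists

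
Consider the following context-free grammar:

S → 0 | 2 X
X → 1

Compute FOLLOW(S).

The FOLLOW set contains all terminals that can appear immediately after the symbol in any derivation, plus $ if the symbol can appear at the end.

We compute FOLLOW(S) using the standard algorithm.
FOLLOW(S) starts with {$}.
FIRST(S) = {0, 2}
FIRST(X) = {1}
FOLLOW(S) = {$}
FOLLOW(X) = {$}
Therefore, FOLLOW(S) = {$}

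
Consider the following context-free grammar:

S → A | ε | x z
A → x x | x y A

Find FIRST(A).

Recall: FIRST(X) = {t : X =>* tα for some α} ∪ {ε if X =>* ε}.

We compute FIRST(A) using the standard algorithm.
FIRST(A) = {x}
FIRST(S) = {x, ε}
Therefore, FIRST(A) = {x}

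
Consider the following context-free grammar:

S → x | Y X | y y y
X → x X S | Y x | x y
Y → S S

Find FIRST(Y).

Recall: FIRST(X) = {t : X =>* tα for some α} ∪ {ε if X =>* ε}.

We compute FIRST(Y) using the standard algorithm.
FIRST(S) = {x, y}
FIRST(X) = {x, y}
FIRST(Y) = {x, y}
Therefore, FIRST(Y) = {x, y}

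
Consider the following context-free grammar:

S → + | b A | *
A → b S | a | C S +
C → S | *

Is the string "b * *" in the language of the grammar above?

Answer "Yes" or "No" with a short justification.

No - no valid derivation exists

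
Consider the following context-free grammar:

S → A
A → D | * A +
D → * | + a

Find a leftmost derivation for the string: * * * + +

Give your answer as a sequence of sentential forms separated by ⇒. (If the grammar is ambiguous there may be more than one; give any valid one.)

S ⇒ A ⇒ * A + ⇒ * * A + + ⇒ * * D + + ⇒ * * * + +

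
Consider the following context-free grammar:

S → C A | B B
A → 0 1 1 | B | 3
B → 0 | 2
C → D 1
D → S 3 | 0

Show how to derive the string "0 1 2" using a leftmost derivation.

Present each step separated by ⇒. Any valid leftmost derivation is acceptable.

S ⇒ C A ⇒ D 1 A ⇒ 0 1 A ⇒ 0 1 B ⇒ 0 1 2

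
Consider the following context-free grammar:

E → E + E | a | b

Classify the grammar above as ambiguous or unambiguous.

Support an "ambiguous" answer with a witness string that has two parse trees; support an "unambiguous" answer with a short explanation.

Ambiguous - the string 'a + a + b + b' has two distinct parse trees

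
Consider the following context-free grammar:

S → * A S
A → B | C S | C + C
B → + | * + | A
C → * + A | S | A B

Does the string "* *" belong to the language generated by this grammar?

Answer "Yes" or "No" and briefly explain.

No - no valid derivation exists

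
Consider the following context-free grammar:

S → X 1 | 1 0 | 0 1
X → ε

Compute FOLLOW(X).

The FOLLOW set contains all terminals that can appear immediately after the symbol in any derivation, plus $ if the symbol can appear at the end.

We compute FOLLOW(X) using the standard algorithm.
FOLLOW(S) starts with {$}.
FIRST(S) = {0, 1}
FIRST(X) = {ε}
FOLLOW(S) = {$}
FOLLOW(X) = {1}
Therefore, FOLLOW(X) = {1}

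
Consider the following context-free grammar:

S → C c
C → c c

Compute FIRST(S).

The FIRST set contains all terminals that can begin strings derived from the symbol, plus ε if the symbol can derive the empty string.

We compute FIRST(S) using the standard algorithm.
FIRST(C) = {c}
FIRST(S) = {c}
Therefore, FIRST(S) = {c}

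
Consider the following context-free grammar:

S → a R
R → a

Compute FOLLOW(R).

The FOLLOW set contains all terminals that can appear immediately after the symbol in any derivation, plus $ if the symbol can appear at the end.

We compute FOLLOW(R) using the standard algorithm.
FOLLOW(S) starts with {$}.
FIRST(R) = {a}
FIRST(S) = {a}
FOLLOW(R) = {$}
FOLLOW(S) = {$}
Therefore, FOLLOW(R) = {$}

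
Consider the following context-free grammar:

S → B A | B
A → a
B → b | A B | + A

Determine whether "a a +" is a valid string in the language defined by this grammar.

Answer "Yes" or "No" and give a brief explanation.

No - no valid derivation exists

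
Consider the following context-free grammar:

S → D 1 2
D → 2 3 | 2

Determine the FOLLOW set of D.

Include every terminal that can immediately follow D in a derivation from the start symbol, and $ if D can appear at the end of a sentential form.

We compute FOLLOW(D) using the standard algorithm.
FOLLOW(S) starts with {$}.
FIRST(D) = {2}
FIRST(S) = {2}
FOLLOW(D) = {1}
FOLLOW(S) = {$}
Therefore, FOLLOW(D) = {1}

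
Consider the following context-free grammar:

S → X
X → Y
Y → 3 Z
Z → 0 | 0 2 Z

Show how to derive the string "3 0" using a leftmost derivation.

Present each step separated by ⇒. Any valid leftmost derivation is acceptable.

S ⇒ X ⇒ Y ⇒ 3 Z ⇒ 3 0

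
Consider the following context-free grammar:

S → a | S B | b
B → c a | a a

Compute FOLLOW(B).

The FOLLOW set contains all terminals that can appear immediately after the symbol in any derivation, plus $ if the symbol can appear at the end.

We compute FOLLOW(B) using the standard algorithm.
FOLLOW(S) starts with {$}.
FIRST(B) = {a, c}
FIRST(S) = {a, b}
FOLLOW(B) = {$, a, c}
FOLLOW(S) = {$, a, c}
Therefore, FOLLOW(B) = {$, a, c}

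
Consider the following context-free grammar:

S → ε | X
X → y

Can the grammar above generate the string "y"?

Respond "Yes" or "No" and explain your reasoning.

Yes - a valid derivation exists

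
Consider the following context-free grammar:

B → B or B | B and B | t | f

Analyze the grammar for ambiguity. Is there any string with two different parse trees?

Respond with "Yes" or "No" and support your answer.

Yes - the string 't or t and f or f' has two distinct parse trees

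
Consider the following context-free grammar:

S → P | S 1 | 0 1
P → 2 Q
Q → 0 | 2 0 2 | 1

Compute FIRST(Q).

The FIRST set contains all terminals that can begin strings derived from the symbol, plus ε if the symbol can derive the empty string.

We compute FIRST(Q) using the standard algorithm.
FIRST(P) = {2}
FIRST(Q) = {0, 1, 2}
FIRST(S) = {0, 2}
Therefore, FIRST(Q) = {0, 1, 2}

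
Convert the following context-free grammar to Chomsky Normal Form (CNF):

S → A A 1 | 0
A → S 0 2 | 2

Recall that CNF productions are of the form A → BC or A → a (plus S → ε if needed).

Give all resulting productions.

T1 → 1; S → 0; T0 → 0; T2 → 2; A → 2; S → A X0; X0 → A T1; A → S X1; X1 → T0 T2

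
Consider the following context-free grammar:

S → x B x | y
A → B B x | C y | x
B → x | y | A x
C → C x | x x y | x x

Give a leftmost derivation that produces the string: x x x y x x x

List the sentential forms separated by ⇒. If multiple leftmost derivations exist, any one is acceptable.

S ⇒ x B x ⇒ x A x x ⇒ x B B x x x ⇒ x A x B x x x ⇒ x x x B x x x ⇒ x x x y x x x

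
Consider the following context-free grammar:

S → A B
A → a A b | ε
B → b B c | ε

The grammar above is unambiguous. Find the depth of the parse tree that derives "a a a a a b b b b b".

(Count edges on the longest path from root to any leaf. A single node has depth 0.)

7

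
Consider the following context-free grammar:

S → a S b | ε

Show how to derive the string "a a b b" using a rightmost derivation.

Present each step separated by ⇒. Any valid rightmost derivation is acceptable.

S ⇒ a S b ⇒ a a S b b ⇒ a a b b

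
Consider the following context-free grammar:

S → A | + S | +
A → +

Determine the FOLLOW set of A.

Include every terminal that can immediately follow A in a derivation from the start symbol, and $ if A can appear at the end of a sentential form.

We compute FOLLOW(A) using the standard algorithm.
FOLLOW(S) starts with {$}.
FIRST(A) = {+}
FIRST(S) = {+}
FOLLOW(A) = {$}
FOLLOW(S) = {$}
Therefore, FOLLOW(A) = {$}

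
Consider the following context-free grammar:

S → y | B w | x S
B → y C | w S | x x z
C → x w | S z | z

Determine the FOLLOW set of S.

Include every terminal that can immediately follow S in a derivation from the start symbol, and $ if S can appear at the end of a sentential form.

We compute FOLLOW(S) using the standard algorithm.
FOLLOW(S) starts with {$}.
FIRST(B) = {w, x, y}
FIRST(C) = {w, x, y, z}
FIRST(S) = {w, x, y}
FOLLOW(B) = {w}
FOLLOW(C) = {w}
FOLLOW(S) = {$, w, z}
Therefore, FOLLOW(S) = {$, w, z}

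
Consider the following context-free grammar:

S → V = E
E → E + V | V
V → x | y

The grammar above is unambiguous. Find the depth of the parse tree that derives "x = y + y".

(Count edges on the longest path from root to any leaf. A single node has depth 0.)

4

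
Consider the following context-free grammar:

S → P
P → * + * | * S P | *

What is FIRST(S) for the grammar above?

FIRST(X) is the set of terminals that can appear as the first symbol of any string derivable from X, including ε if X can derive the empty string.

We compute FIRST(S) using the standard algorithm.
FIRST(P) = {*}
FIRST(S) = {*}
Therefore, FIRST(S) = {*}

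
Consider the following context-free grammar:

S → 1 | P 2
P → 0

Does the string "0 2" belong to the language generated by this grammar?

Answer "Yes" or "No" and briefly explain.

Yes - a valid derivation exists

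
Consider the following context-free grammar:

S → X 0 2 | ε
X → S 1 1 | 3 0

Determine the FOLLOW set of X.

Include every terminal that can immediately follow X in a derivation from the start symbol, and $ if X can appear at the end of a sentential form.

We compute FOLLOW(X) using the standard algorithm.
FOLLOW(S) starts with {$}.
FIRST(S) = {1, 3, ε}
FIRST(X) = {1, 3}
FOLLOW(S) = {$, 1}
FOLLOW(X) = {0}
Therefore, FOLLOW(X) = {0}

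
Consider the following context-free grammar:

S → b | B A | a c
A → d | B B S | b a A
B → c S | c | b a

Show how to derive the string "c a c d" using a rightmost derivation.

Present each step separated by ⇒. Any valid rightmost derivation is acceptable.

S ⇒ B A ⇒ B d ⇒ c S d ⇒ c a c d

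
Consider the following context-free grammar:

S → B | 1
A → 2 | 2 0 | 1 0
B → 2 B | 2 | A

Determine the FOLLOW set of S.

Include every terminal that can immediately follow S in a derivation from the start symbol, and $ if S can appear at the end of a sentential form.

We compute FOLLOW(S) using the standard algorithm.
FOLLOW(S) starts with {$}.
FIRST(A) = {1, 2}
FIRST(B) = {1, 2}
FIRST(S) = {1, 2}
FOLLOW(A) = {$}
FOLLOW(B) = {$}
FOLLOW(S) = {$}
Therefore, FOLLOW(S) = {$}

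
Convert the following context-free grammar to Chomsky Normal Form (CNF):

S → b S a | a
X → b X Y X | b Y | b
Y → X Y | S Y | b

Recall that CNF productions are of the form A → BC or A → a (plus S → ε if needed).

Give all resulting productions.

TB → b; TA → a; S → a; X → b; Y → b; S → TB X0; X0 → S TA; X → TB X1; X1 → X X2; X2 → Y X; X → TB Y; Y → X Y; Y → S Y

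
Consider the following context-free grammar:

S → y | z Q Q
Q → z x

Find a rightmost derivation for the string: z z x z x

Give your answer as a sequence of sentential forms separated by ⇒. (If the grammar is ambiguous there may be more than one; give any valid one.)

S ⇒ z Q Q ⇒ z Q z x ⇒ z z x z x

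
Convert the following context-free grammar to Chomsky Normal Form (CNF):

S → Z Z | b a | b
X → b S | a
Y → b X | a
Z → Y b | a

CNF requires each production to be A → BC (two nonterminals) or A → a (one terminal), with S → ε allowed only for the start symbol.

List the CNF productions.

TB → b; TA → a; S → b; X → a; Y → a; Z → a; S → Z Z; S → TB TA; X → TB S; Y → TB X; Z → Y TB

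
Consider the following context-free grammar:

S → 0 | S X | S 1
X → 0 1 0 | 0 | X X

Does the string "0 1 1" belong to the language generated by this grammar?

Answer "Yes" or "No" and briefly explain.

Yes - a valid derivation exists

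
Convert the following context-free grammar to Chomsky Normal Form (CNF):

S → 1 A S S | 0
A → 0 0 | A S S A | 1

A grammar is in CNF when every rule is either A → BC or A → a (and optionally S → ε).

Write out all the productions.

T1 → 1; S → 0; T0 → 0; A → 1; S → T1 X0; X0 → A X1; X1 → S S; A → T0 T0; A → A X2; X2 → S X3; X3 → S A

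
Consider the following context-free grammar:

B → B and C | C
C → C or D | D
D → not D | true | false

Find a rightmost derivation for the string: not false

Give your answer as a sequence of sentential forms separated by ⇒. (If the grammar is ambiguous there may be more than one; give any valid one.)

B ⇒ C ⇒ D ⇒ not D ⇒ not false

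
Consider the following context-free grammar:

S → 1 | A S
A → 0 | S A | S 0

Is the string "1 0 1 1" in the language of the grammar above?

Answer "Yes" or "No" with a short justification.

No - no valid derivation exists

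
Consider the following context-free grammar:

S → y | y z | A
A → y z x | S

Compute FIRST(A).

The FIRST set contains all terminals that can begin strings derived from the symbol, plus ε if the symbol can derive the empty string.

We compute FIRST(A) using the standard algorithm.
FIRST(A) = {y}
FIRST(S) = {y}
Therefore, FIRST(A) = {y}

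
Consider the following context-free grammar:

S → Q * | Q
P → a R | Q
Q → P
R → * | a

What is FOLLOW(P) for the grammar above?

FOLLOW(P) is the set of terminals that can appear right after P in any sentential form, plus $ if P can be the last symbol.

We compute FOLLOW(P) using the standard algorithm.
FOLLOW(S) starts with {$}.
FIRST(P) = {a}
FIRST(Q) = {a}
FIRST(R) = {*, a}
FIRST(S) = {a}
FOLLOW(P) = {$, *}
FOLLOW(Q) = {$, *}
FOLLOW(R) = {$, *}
FOLLOW(S) = {$}
Therefore, FOLLOW(P) = {$, *}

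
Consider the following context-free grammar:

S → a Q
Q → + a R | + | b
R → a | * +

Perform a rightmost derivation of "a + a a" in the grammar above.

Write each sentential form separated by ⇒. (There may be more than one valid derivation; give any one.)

S ⇒ a Q ⇒ a + a R ⇒ a + a a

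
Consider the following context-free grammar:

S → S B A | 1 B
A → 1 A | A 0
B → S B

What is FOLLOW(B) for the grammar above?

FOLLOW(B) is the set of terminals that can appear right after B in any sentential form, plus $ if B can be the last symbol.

We compute FOLLOW(B) using the standard algorithm.
FOLLOW(S) starts with {$}.
FIRST(A) = {1}
FIRST(B) = {1}
FIRST(S) = {1}
FOLLOW(A) = {$, 0, 1}
FOLLOW(B) = {$, 1}
FOLLOW(S) = {$, 1}
Therefore, FOLLOW(B) = {$, 1}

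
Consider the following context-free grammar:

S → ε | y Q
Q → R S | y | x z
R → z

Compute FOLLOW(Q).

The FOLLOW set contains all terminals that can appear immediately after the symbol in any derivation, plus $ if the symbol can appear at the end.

We compute FOLLOW(Q) using the standard algorithm.
FOLLOW(S) starts with {$}.
FIRST(Q) = {x, y, z}
FIRST(R) = {z}
FIRST(S) = {y, ε}
FOLLOW(Q) = {$}
FOLLOW(R) = {$, y}
FOLLOW(S) = {$}
Therefore, FOLLOW(Q) = {$}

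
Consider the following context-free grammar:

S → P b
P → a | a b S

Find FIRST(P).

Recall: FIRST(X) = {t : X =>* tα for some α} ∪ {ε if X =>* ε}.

We compute FIRST(P) using the standard algorithm.
FIRST(P) = {a}
FIRST(S) = {a}
Therefore, FIRST(P) = {a}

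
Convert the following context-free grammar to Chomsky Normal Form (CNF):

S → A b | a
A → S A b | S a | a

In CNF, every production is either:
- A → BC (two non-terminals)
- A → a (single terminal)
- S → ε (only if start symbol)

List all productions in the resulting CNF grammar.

TB → b; S → a; TA → a; A → a; S → A TB; A → S X0; X0 → A TB; A → S TA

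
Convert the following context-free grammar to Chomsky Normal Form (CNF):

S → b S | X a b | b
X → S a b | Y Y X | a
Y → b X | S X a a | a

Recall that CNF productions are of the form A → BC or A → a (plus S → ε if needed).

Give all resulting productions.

TB → b; TA → a; S → b; X → a; Y → a; S → TB S; S → X X0; X0 → TA TB; X → S X1; X1 → TA TB; X → Y X2; X2 → Y X; Y → TB X; Y → S X3; X3 → X X4; X4 → TA TA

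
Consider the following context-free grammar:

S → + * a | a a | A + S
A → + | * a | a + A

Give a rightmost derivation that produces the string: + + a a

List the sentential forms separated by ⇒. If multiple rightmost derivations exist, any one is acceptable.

S ⇒ A + S ⇒ A + a a ⇒ + + a a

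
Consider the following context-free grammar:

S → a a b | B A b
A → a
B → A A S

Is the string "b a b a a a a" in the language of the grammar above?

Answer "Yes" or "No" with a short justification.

No - no valid derivation exists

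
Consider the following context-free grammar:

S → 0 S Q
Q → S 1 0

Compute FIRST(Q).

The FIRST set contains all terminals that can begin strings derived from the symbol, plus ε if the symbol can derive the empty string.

We compute FIRST(Q) using the standard algorithm.
FIRST(Q) = {0}
FIRST(S) = {0}
Therefore, FIRST(Q) = {0}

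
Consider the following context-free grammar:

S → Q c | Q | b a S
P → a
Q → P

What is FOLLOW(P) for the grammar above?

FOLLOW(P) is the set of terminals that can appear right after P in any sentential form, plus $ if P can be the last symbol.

We compute FOLLOW(P) using the standard algorithm.
FOLLOW(S) starts with {$}.
FIRST(P) = {a}
FIRST(Q) = {a}
FIRST(S) = {a, b}
FOLLOW(P) = {$, c}
FOLLOW(Q) = {$, c}
FOLLOW(S) = {$}
Therefore, FOLLOW(P) = {$, c}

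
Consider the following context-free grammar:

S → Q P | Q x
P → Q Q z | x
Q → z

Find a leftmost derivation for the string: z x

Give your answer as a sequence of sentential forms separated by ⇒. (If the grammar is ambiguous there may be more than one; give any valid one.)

S ⇒ Q P ⇒ z P ⇒ z x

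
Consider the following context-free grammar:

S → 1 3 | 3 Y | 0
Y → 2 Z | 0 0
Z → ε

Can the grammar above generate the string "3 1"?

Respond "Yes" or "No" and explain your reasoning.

No - no valid derivation exists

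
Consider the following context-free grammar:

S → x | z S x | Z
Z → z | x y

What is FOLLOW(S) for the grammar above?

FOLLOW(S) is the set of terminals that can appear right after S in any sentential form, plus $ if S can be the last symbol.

We compute FOLLOW(S) using the standard algorithm.
FOLLOW(S) starts with {$}.
FIRST(S) = {x, z}
FIRST(Z) = {x, z}
FOLLOW(S) = {$, x}
FOLLOW(Z) = {$, x}
Therefore, FOLLOW(S) = {$, x}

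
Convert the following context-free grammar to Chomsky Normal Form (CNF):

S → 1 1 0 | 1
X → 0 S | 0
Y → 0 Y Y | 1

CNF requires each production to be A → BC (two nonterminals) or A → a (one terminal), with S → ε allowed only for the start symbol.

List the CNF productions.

T1 → 1; T0 → 0; S → 1; X → 0; Y → 1; S → T1 X0; X0 → T1 T0; X → T0 S; Y → T0 X1; X1 → Y Y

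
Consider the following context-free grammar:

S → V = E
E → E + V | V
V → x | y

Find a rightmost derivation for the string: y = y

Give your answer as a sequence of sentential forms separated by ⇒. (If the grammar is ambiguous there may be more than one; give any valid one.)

S ⇒ V = E ⇒ V = V ⇒ V = y ⇒ y = y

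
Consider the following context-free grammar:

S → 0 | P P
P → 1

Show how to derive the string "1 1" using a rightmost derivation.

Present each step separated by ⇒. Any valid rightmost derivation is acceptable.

S ⇒ P P ⇒ P 1 ⇒ 1 1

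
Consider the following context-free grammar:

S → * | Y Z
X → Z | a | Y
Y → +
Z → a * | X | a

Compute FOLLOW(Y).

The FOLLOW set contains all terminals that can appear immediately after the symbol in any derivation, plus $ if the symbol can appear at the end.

We compute FOLLOW(Y) using the standard algorithm.
FOLLOW(S) starts with {$}.
FIRST(S) = {*, +}
FIRST(X) = {+, a}
FIRST(Y) = {+}
FIRST(Z) = {+, a}
FOLLOW(S) = {$}
FOLLOW(X) = {$}
FOLLOW(Y) = {$, +, a}
FOLLOW(Z) = {$}
Therefore, FOLLOW(Y) = {$, +, a}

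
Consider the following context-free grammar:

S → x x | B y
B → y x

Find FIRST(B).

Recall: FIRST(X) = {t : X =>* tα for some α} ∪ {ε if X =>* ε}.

We compute FIRST(B) using the standard algorithm.
FIRST(B) = {y}
FIRST(S) = {x, y}
Therefore, FIRST(B) = {y}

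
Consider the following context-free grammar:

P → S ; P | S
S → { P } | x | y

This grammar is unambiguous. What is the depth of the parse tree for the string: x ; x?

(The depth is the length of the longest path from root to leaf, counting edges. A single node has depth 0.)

3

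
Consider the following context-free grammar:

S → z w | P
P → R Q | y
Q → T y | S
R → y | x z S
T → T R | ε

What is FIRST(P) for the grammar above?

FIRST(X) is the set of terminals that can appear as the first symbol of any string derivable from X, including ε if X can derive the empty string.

We compute FIRST(P) using the standard algorithm.
FIRST(P) = {x, y}
FIRST(Q) = {x, y, z}
FIRST(R) = {x, y}
FIRST(S) = {x, y, z}
FIRST(T) = {x, y, ε}
Therefore, FIRST(P) = {x, y}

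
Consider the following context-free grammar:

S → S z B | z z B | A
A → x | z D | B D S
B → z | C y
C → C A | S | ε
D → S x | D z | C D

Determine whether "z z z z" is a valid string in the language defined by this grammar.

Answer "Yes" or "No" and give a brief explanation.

No - no valid derivation exists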